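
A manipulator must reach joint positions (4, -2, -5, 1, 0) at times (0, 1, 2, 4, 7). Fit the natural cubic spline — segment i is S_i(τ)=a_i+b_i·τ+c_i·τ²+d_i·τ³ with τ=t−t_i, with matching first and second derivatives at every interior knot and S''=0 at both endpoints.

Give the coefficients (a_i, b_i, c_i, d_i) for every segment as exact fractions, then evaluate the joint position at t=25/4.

Δ: Δ0=-6, Δ1=-3, Δ2=3, Δ3=-1/3
row 1: diag=4, rhs=18; c'=1/4, d'=9/2
row 2: denom=6−1·1/4=23/4; d'=(36−1·9/2)/(23/4)=126/23
row 3: denom=10−2·8/23=214/23; d'=(-20−2·126/23)/(214/23)=-356/107
back: M3=-356/107
back: M2=126/23−8/23·-356/107=710/107
back: M1=9/2−1/4·710/107=304/107
M: M0=0, M1=304/107, M2=710/107, M3=-356/107, M4=0
seg 0: a=4, c=M0/2=0, d=(M1−M0)/(6·1)=152/321, b=Δ0−h0·(2M0+M1)/6=-2078/321
seg 1: a=-2, c=M1/2=152/107, d=(M2−M1)/(6·1)=203/321, b=Δ1−h1·(2M1+M2)/6=-1622/321
seg 2: a=-5, c=M2/2=355/107, d=(M3−M2)/(6·2)=-533/642, b=Δ2−h2·(2M2+M3)/6=-101/321
seg 3: a=1, c=M3/2=-178/107, d=(M4−M3)/(6·3)=178/963, b=Δ3−h3·(2M3+M4)/6=961/321
t_q=25/4 → seg 3, τ=9/4; S=1+961/321·τ+-178/107·τ²+178/963·τ³=4861/3424

  seg 0: a=4 b=-2078/321 c=0 d=152/321
  seg 1: a=-2 b=-1622/321 c=152/107 d=203/321
  seg 2: a=-5 b=-101/321 c=355/107 d=-533/642
  seg 3: a=1 b=961/321 c=-178/107 d=178/963
S(25/4) = 4861/3424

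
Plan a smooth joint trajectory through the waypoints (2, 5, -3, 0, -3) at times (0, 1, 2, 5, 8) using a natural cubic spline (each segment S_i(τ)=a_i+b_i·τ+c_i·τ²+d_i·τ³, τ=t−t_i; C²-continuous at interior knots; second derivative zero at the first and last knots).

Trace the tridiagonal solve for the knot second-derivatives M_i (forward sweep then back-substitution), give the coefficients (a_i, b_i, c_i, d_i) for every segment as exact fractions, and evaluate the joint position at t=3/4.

Δ: Δ0=3, Δ1=-8, Δ2=1, Δ3=-1
row 1: diag=4, rhs=-66; c'=1/4, d'=-33/2
row 2: denom=8−1·1/4=31/4; d'=(54−1·-33/2)/(31/4)=282/31
row 3: denom=12−3·12/31=336/31; d'=(-12−3·282/31)/(336/31)=-29/8
back: M3=-29/8
back: M2=282/31−12/31·-29/8=21/2
back: M1=-33/2−1/4·21/2=-153/8
M: M0=0, M1=-153/8, M2=21/2, M3=-29/8, M4=0
seg 0: a=2, c=M0/2=0, d=(M1−M0)/(6·1)=-51/16, b=Δ0−h0·(2M0+M1)/6=99/16
seg 1: a=5, c=M1/2=-153/16, d=(M2−M1)/(6·1)=79/16, b=Δ1−h1·(2M1+M2)/6=-27/8
seg 2: a=-3, c=M2/2=21/4, d=(M3−M2)/(6·3)=-113/144, b=Δ2−h2·(2M2+M3)/6=-123/16
seg 3: a=0, c=M3/2=-29/16, d=(M4−M3)/(6·3)=29/144, b=Δ3−h3·(2M3+M4)/6=21/8
t_q=3/4 → seg 0, τ=3/4; S=2+99/16·τ+0·τ²+-51/16·τ³=5423/1024

  seg 0: a=2 b=99/16 c=0 d=-51/16
  seg 1: a=5 b=-27/8 c=-153/16 d=79/16
  seg 2: a=-3 b=-123/16 c=21/4 d=-113/144
  seg 3: a=0 b=21/8 c=-29/16 d=29/144
S(3/4) = 5423/1024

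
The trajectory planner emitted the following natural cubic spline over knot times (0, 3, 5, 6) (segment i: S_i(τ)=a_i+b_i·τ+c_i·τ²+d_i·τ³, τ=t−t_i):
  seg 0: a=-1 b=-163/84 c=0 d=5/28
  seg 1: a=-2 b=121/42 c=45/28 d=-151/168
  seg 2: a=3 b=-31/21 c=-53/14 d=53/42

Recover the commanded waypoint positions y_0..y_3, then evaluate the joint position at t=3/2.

y_0=-1 y_1=-2 y_2=3 y_3=-1
S(3/2) = -741/224

y_0 = S_0(0) = a_0 = -1
y_1 = S_1(0) = a_1 = -2
y_2 = S_2(0) = a_2 = 3
y_3 = S_2(1) = -1
t_q=3/2 is in segment 0 (τ=3/2); S_0(τ)=-741/224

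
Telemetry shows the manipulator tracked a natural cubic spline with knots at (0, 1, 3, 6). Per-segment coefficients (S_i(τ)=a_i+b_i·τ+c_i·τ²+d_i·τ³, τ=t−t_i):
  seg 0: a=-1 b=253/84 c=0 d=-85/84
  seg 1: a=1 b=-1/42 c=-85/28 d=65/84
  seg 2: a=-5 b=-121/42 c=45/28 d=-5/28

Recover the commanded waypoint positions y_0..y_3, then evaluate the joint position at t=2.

y_0=-1 y_1=1 y_2=-5 y_3=-4
S(2) = -9/7

y_0 = S_0(0) = a_0 = -1
y_1 = S_1(0) = a_1 = 1
y_2 = S_2(0) = a_2 = -5
y_3 = S_2(3) = -4
t_q=2 is in segment 1 (τ=1); S_1(τ)=-9/7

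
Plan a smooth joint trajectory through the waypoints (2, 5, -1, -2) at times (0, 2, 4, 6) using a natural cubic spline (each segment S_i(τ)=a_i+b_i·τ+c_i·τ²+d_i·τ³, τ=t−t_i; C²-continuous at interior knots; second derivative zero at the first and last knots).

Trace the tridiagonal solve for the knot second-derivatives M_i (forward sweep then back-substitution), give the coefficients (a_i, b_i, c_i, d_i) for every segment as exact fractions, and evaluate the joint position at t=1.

  seg 0: a=2 b=43/15 c=0 d=-41/120
  seg 1: a=5 b=-37/30 c=-41/20 d=7/12
  seg 2: a=-1 b=-73/30 c=29/20 d=-29/120
S(1) = 181/40

Δ: Δ0=3/2, Δ1=-3, Δ2=-1/2
row 1: diag=8, rhs=-27; c'=1/4, d'=-27/8
row 2: denom=8−2·1/4=15/2; d'=(15−2·-27/8)/(15/2)=29/10
back: M2=29/10
back: M1=-27/8−1/4·29/10=-41/10
M: M0=0, M1=-41/10, M2=29/10, M3=0
seg 0: a=2, c=M0/2=0, d=(M1−M0)/(6·2)=-41/120, b=Δ0−h0·(2M0+M1)/6=43/15
seg 1: a=5, c=M1/2=-41/20, d=(M2−M1)/(6·2)=7/12, b=Δ1−h1·(2M1+M2)/6=-37/30
seg 2: a=-1, c=M2/2=29/20, d=(M3−M2)/(6·2)=-29/120, b=Δ2−h2·(2M2+M3)/6=-73/30
t_q=1 → seg 0, τ=1; S=2+43/15·τ+0·τ²+-41/120·τ³=181/40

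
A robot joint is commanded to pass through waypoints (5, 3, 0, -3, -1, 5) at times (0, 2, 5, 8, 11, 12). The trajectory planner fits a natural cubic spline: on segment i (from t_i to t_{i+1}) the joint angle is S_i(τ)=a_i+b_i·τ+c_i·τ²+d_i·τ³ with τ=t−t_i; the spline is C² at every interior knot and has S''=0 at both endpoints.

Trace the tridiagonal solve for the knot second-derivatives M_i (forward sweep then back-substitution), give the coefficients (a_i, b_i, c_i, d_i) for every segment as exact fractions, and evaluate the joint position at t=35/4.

  seg 0: a=5 b=-2963/2979 c=0 d=-4/2979
  seg 1: a=3 b=-3011/2979 c=-8/993 d=104/26811
  seg 2: a=0 b=-2843/2979 c=80/2979 d=-376/26811
  seg 3: a=-3 b=-3491/2979 c=-296/2979 d=6365/26811
  seg 4: a=-1 b=13828/2979 c=2023/993 d=-2023/2979
S(35/4) = -81233/21184

Δ: Δ0=-1, Δ1=-1, Δ2=-1, Δ3=2/3, Δ4=6
row 1: diag=10, rhs=0; c'=3/10, d'=0
row 2: denom=12−3·3/10=111/10; d'=(0−3·0)/(111/10)=0
row 3: denom=12−3·10/37=414/37; d'=(10−3·0)/(414/37)=185/207
row 4: denom=8−3·37/138=331/46; d'=(32−3·185/207)/(331/46)=4046/993
back: M4=4046/993
back: M3=185/207−37/138·4046/993=-592/2979
back: M2=0−10/37·-592/2979=160/2979
back: M1=0−3/10·160/2979=-16/993
M: M0=0, M1=-16/993, M2=160/2979, M3=-592/2979, M4=4046/993, M5=0
seg 0: a=5, c=M0/2=0, d=(M1−M0)/(6·2)=-4/2979, b=Δ0−h0·(2M0+M1)/6=-2963/2979
seg 1: a=3, c=M1/2=-8/993, d=(M2−M1)/(6·3)=104/26811, b=Δ1−h1·(2M1+M2)/6=-3011/2979
seg 2: a=0, c=M2/2=80/2979, d=(M3−M2)/(6·3)=-376/26811, b=Δ2−h2·(2M2+M3)/6=-2843/2979
seg 3: a=-3, c=M3/2=-296/2979, d=(M4−M3)/(6·3)=6365/26811, b=Δ3−h3·(2M3+M4)/6=-3491/2979
seg 4: a=-1, c=M4/2=2023/993, d=(M5−M4)/(6·1)=-2023/2979, b=Δ4−h4·(2M4+M5)/6=13828/2979
t_q=35/4 → seg 3, τ=3/4; S=-3+-3491/2979·τ+-296/2979·τ²+6365/26811·τ³=-81233/21184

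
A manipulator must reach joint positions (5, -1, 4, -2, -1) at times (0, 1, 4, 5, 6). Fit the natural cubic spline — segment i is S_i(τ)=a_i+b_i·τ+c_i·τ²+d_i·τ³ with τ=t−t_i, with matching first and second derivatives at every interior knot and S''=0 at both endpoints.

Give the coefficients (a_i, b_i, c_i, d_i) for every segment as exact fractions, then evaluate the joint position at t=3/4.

Δ: Δ0=-6, Δ1=5/3, Δ2=-6, Δ3=1
row 1: diag=8, rhs=46; c'=3/8, d'=23/4
row 2: denom=8−3·3/8=55/8; d'=(-46−3·23/4)/(55/8)=-46/5
row 3: denom=4−1·8/55=212/55; d'=(42−1·-46/5)/(212/55)=704/53
back: M3=704/53
back: M2=-46/5−8/55·704/53=-590/53
back: M1=23/4−3/8·-590/53=526/53
M: M0=0, M1=526/53, M2=-590/53, M3=704/53, M4=0
seg 0: a=5, c=M0/2=0, d=(M1−M0)/(6·1)=263/159, b=Δ0−h0·(2M0+M1)/6=-1217/159
seg 1: a=-1, c=M1/2=263/53, d=(M2−M1)/(6·3)=-62/53, b=Δ1−h1·(2M1+M2)/6=-428/159
seg 2: a=4, c=M2/2=-295/53, d=(M3−M2)/(6·1)=647/159, b=Δ2−h2·(2M2+M3)/6=-716/159
seg 3: a=-2, c=M3/2=352/53, d=(M4−M3)/(6·1)=-352/159, b=Δ3−h3·(2M3+M4)/6=-545/159
t_q=3/4 → seg 0, τ=3/4; S=5+-1217/159·τ+0·τ²+263/159·τ³=-145/3392

  seg 0: a=5 b=-1217/159 c=0 d=263/159
  seg 1: a=-1 b=-428/159 c=263/53 d=-62/53
  seg 2: a=4 b=-716/159 c=-295/53 d=647/159
  seg 3: a=-2 b=-545/159 c=352/53 d=-352/159
S(3/4) = -145/3392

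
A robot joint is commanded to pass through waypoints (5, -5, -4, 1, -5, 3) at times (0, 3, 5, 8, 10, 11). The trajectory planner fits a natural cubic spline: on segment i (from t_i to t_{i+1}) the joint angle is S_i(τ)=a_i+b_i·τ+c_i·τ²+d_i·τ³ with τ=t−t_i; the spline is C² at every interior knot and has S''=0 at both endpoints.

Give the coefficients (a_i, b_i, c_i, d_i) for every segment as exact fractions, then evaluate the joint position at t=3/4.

  seg 0: a=5 b=-20647/4836 c=0 d=503/4836
  seg 1: a=-5 b=-3533/2418 c=1509/1612 d=215/9672
  seg 2: a=-4 b=3083/1209 c=431/403 d=-1649/3627
  seg 3: a=1 b=-4000/1209 c=-1218/403 d=7681/4836
  seg 4: a=-5 b=4427/1209 c=5245/806 d=-5245/2418
S(3/4) = 190015/103168

Δ: Δ0=-10/3, Δ1=1/2, Δ2=5/3, Δ3=-3, Δ4=8
row 1: diag=10, rhs=23; c'=1/5, d'=23/10
row 2: denom=10−2·1/5=48/5; d'=(7−2·23/10)/(48/5)=1/4
row 3: denom=10−3·5/16=145/16; d'=(-28−3·1/4)/(145/16)=-92/29
row 4: denom=6−2·32/145=806/145; d'=(66−2·-92/29)/(806/145)=5245/403
back: M4=5245/403
back: M3=-92/29−32/145·5245/403=-2436/403
back: M2=1/4−5/16·-2436/403=862/403
back: M1=23/10−1/5·862/403=1509/806
M: M0=0, M1=1509/806, M2=862/403, M3=-2436/403, M4=5245/403, M5=0
seg 0: a=5, c=M0/2=0, d=(M1−M0)/(6·3)=503/4836, b=Δ0−h0·(2M0+M1)/6=-20647/4836
seg 1: a=-5, c=M1/2=1509/1612, d=(M2−M1)/(6·2)=215/9672, b=Δ1−h1·(2M1+M2)/6=-3533/2418
seg 2: a=-4, c=M2/2=431/403, d=(M3−M2)/(6·3)=-1649/3627, b=Δ2−h2·(2M2+M3)/6=3083/1209
seg 3: a=1, c=M3/2=-1218/403, d=(M4−M3)/(6·2)=7681/4836, b=Δ3−h3·(2M3+M4)/6=-4000/1209
seg 4: a=-5, c=M4/2=5245/806, d=(M5−M4)/(6·1)=-5245/2418, b=Δ4−h4·(2M4+M5)/6=4427/1209
t_q=3/4 → seg 0, τ=3/4; S=5+-20647/4836·τ+0·τ²+503/4836·τ³=190015/103168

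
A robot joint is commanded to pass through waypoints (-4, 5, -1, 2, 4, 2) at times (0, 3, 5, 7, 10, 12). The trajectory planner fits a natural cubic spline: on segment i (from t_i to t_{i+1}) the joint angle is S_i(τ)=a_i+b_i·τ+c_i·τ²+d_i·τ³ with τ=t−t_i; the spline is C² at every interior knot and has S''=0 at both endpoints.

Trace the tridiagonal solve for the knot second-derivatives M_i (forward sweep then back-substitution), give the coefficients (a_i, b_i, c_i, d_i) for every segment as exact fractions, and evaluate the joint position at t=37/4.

Δ: Δ0=3, Δ1=-3, Δ2=3/2, Δ3=2/3, Δ4=-1
row 1: diag=10, rhs=-36; c'=1/5, d'=-18/5
row 2: denom=8−2·1/5=38/5; d'=(27−2·-18/5)/(38/5)=9/2
row 3: denom=10−2·5/19=180/19; d'=(-5−2·9/2)/(180/19)=-133/90
row 4: denom=10−3·19/60=181/20; d'=(-10−3·-133/90)/(181/20)=-334/543
back: M4=-334/543
back: M3=-133/90−19/60·-334/543=-2090/1629
back: M2=9/2−5/19·-2090/1629=15761/3258
back: M1=-18/5−1/5·15761/3258=-14881/3258
M: M0=0, M1=-14881/3258, M2=15761/3258, M3=-2090/1629, M4=-334/543, M5=0
seg 0: a=-4, c=M0/2=0, d=(M1−M0)/(6·3)=-14881/58644, b=Δ0−h0·(2M0+M1)/6=34429/6516
seg 1: a=5, c=M1/2=-14881/6516, d=(M2−M1)/(6·2)=5107/6516, b=Δ1−h1·(2M1+M2)/6=-5107/3258
seg 2: a=-1, c=M2/2=15761/6516, d=(M3−M2)/(6·2)=-6647/13032, b=Δ2−h2·(2M2+M3)/6=-1409/1086
seg 3: a=2, c=M3/2=-1045/1629, d=(M4−M3)/(6·3)=544/14661, b=Δ3−h3·(2M3+M4)/6=3677/1629
seg 4: a=4, c=M4/2=-167/543, d=(M5−M4)/(6·2)=167/3258, b=Δ4−h4·(2M4+M5)/6=-961/1629
t_q=37/4 → seg 3, τ=9/4; S=2+3677/1629·τ+-1045/1629·τ²+544/14661·τ³=12319/2896

  seg 0: a=-4 b=34429/6516 c=0 d=-14881/58644
  seg 1: a=5 b=-5107/3258 c=-14881/6516 d=5107/6516
  seg 2: a=-1 b=-1409/1086 c=15761/6516 d=-6647/13032
  seg 3: a=2 b=3677/1629 c=-1045/1629 d=544/14661
  seg 4: a=4 b=-961/1629 c=-167/543 d=167/3258
S(37/4) = 12319/2896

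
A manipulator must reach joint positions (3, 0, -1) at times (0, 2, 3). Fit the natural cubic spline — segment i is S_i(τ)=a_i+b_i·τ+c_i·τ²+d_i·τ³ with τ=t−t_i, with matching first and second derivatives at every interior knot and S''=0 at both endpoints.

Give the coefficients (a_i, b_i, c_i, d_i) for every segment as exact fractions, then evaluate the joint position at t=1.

Δ: Δ0=-3/2, Δ1=-1
row 1: diag=6, rhs=3; c'=1/6, d'=1/2
back: M1=1/2
M: M0=0, M1=1/2, M2=0
seg 0: a=3, c=M0/2=0, d=(M1−M0)/(6·2)=1/24, b=Δ0−h0·(2M0+M1)/6=-5/3
seg 1: a=0, c=M1/2=1/4, d=(M2−M1)/(6·1)=-1/12, b=Δ1−h1·(2M1+M2)/6=-7/6
t_q=1 → seg 0, τ=1; S=3+-5/3·τ+0·τ²+1/24·τ³=11/8

  seg 0: a=3 b=-5/3 c=0 d=1/24
  seg 1: a=0 b=-7/6 c=1/4 d=-1/12
S(1) = 11/8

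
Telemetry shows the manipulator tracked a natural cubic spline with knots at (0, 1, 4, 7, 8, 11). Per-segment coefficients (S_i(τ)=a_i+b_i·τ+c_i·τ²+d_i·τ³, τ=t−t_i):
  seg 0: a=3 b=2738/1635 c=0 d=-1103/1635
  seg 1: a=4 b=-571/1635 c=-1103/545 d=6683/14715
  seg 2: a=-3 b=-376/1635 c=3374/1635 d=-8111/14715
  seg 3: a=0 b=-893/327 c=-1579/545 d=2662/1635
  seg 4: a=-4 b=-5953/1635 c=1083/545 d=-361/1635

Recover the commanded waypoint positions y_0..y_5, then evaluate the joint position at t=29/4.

y_0=3 y_1=4 y_2=-3 y_3=0 y_4=-4 y_5=-3
S(29/4) = -14621/17440

y_0 = S_0(0) = a_0 = 3
y_1 = S_1(0) = a_1 = 4
y_2 = S_2(0) = a_2 = -3
y_3 = S_3(0) = a_3 = 0
y_4 = S_4(0) = a_4 = -4
y_5 = S_4(3) = -3
t_q=29/4 is in segment 3 (τ=1/4); S_3(τ)=-14621/17440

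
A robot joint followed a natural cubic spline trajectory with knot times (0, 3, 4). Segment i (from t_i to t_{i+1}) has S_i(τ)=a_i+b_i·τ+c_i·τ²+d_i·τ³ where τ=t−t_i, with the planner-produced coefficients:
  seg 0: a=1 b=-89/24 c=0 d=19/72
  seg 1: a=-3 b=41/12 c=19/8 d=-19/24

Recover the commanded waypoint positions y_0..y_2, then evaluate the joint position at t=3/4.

y_0=1 y_1=-3 y_2=2
S(3/4) = -855/512

y_0 = S_0(0) = a_0 = 1
y_1 = S_1(0) = a_1 = -3
y_2 = S_1(1) = 2
t_q=3/4 is in segment 0 (τ=3/4); S_0(τ)=-855/512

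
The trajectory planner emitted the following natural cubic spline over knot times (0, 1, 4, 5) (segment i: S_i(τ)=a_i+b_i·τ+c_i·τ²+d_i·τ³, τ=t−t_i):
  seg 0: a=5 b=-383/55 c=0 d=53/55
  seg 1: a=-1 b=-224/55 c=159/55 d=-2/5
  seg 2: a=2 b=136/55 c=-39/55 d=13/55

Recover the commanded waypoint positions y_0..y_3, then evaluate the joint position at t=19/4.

y_0=5 y_1=-1 y_2=2 y_3=4
S(19/4) = 2503/704

y_0 = S_0(0) = a_0 = 5
y_1 = S_1(0) = a_1 = -1
y_2 = S_2(0) = a_2 = 2
y_3 = S_2(1) = 4
t_q=19/4 is in segment 2 (τ=3/4); S_2(τ)=2503/704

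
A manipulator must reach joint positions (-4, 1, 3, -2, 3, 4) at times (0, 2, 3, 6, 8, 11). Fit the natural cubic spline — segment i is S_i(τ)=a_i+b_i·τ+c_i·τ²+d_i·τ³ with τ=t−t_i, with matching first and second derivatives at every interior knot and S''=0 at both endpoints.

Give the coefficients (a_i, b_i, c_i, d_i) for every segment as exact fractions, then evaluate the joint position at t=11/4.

Δ: Δ0=5/2, Δ1=2, Δ2=-5/3, Δ3=5/2, Δ4=1/3
row 1: diag=6, rhs=-3; c'=1/6, d'=-1/2
row 2: denom=8−1·1/6=47/6; d'=(-22−1·-1/2)/(47/6)=-129/47
row 3: denom=10−3·18/47=416/47; d'=(25−3·-129/47)/(416/47)=781/208
row 4: denom=10−2·47/208=993/104; d'=(-13−2·781/208)/(993/104)=-711/331
back: M4=-711/331
back: M3=781/208−47/208·-711/331=2807/662
back: M2=-129/47−18/47·2807/662=-1446/331
back: M1=-1/2−1/6·-1446/331=151/662
M: M0=0, M1=151/662, M2=-1446/331, M3=2807/662, M4=-711/331, M5=0
seg 0: a=-4, c=M0/2=0, d=(M1−M0)/(6·2)=151/7944, b=Δ0−h0·(2M0+M1)/6=2407/993
seg 1: a=1, c=M1/2=151/1324, d=(M2−M1)/(6·1)=-3043/3972, b=Δ1−h1·(2M1+M2)/6=5267/1986
seg 2: a=3, c=M2/2=-723/331, d=(M3−M2)/(6·3)=5699/11916, b=Δ2−h2·(2M2+M3)/6=2311/3972
seg 3: a=-2, c=M3/2=2807/1324, d=(M4−M3)/(6·2)=-4229/7944, b=Δ3−h3·(2M3+M4)/6=773/1986
seg 4: a=3, c=M4/2=-711/662, d=(M5−M4)/(6·3)=79/662, b=Δ4−h4·(2M4+M5)/6=2464/993
t_q=11/4 → seg 1, τ=3/4; S=1+5267/1986·τ+151/1324·τ²+-3043/3972·τ³=231329/84736

  seg 0: a=-4 b=2407/993 c=0 d=151/7944
  seg 1: a=1 b=5267/1986 c=151/1324 d=-3043/3972
  seg 2: a=3 b=2311/3972 c=-723/331 d=5699/11916
  seg 3: a=-2 b=773/1986 c=2807/1324 d=-4229/7944
  seg 4: a=3 b=2464/993 c=-711/662 d=79/662
S(11/4) = 231329/84736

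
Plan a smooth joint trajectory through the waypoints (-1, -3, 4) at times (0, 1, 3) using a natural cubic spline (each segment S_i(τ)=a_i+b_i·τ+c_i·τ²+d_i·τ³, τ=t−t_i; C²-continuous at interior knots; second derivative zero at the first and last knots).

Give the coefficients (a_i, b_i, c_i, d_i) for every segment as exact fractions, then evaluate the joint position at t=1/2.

  seg 0: a=-1 b=-35/12 c=0 d=11/12
  seg 1: a=-3 b=-1/6 c=11/4 d=-11/24
S(1/2) = -75/32

Δ: Δ0=-2, Δ1=7/2
row 1: diag=6, rhs=33; c'=1/3, d'=11/2
back: M1=11/2
M: M0=0, M1=11/2, M2=0
seg 0: a=-1, c=M0/2=0, d=(M1−M0)/(6·1)=11/12, b=Δ0−h0·(2M0+M1)/6=-35/12
seg 1: a=-3, c=M1/2=11/4, d=(M2−M1)/(6·2)=-11/24, b=Δ1−h1·(2M1+M2)/6=-1/6
t_q=1/2 → seg 0, τ=1/2; S=-1+-35/12·τ+0·τ²+11/12·τ³=-75/32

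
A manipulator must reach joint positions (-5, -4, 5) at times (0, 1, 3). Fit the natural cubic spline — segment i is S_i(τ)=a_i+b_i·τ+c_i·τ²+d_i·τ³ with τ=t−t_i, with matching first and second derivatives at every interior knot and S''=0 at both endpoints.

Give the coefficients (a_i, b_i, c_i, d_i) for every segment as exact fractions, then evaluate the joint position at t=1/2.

Δ: Δ0=1, Δ1=9/2
row 1: diag=6, rhs=21; c'=1/3, d'=7/2
back: M1=7/2
M: M0=0, M1=7/2, M2=0
seg 0: a=-5, c=M0/2=0, d=(M1−M0)/(6·1)=7/12, b=Δ0−h0·(2M0+M1)/6=5/12
seg 1: a=-4, c=M1/2=7/4, d=(M2−M1)/(6·2)=-7/24, b=Δ1−h1·(2M1+M2)/6=13/6
t_q=1/2 → seg 0, τ=1/2; S=-5+5/12·τ+0·τ²+7/12·τ³=-151/32

  seg 0: a=-5 b=5/12 c=0 d=7/12
  seg 1: a=-4 b=13/6 c=7/4 d=-7/24
S(1/2) = -151/32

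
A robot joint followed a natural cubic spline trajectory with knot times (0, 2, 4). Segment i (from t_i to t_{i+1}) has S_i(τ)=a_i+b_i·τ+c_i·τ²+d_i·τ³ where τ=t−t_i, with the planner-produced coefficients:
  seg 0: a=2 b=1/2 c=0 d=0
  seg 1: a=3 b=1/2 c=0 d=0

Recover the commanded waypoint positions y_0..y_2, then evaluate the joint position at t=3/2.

y_0 = S_0(0) = a_0 = 2
y_1 = S_1(0) = a_1 = 3
y_2 = S_1(2) = 4
t_q=3/2 is in segment 0 (τ=3/2); S_0(τ)=11/4

y_0=2 y_1=3 y_2=4
S(3/2) = 11/4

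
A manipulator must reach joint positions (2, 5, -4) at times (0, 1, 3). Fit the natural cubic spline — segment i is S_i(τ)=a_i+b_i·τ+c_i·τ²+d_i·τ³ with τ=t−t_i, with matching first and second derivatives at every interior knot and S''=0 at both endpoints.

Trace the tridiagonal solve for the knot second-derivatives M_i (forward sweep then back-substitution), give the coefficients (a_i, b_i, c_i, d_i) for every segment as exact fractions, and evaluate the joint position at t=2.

Δ: Δ0=3, Δ1=-9/2
row 1: diag=6, rhs=-45; c'=1/3, d'=-15/2
back: M1=-15/2
M: M0=0, M1=-15/2, M2=0
seg 0: a=2, c=M0/2=0, d=(M1−M0)/(6·1)=-5/4, b=Δ0−h0·(2M0+M1)/6=17/4
seg 1: a=5, c=M1/2=-15/4, d=(M2−M1)/(6·2)=5/8, b=Δ1−h1·(2M1+M2)/6=1/2
t_q=2 → seg 1, τ=1; S=5+1/2·τ+-15/4·τ²+5/8·τ³=19/8

  seg 0: a=2 b=17/4 c=0 d=-5/4
  seg 1: a=5 b=1/2 c=-15/4 d=5/8
S(2) = 19/8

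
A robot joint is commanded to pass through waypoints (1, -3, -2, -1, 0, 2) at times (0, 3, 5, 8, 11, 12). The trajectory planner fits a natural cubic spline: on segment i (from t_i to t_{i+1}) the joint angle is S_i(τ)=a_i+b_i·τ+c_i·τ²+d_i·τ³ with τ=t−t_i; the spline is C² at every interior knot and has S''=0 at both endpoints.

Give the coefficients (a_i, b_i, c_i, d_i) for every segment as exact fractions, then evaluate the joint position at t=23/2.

  seg 0: a=1 b=-809/424 c=0 d=731/11448
  seg 1: a=-3 b=-39/212 c=731/1272 d=-37/318
  seg 2: a=-2 b=457/636 c=-157/1272 d=-19/11448
  seg 3: a=-1 b=-85/1272 c=-22/159 d=1037/11448
  seg 4: a=0 b=985/636 c=287/424 d=-287/1272
S(23/2) = 3105/3392

Δ: Δ0=-4/3, Δ1=1/2, Δ2=1/3, Δ3=1/3, Δ4=2
row 1: diag=10, rhs=11; c'=1/5, d'=11/10
row 2: denom=10−2·1/5=48/5; d'=(-1−2·11/10)/(48/5)=-1/3
row 3: denom=12−3·5/16=177/16; d'=(0−3·-1/3)/(177/16)=16/177
row 4: denom=8−3·16/59=424/59; d'=(10−3·16/177)/(424/59)=287/212
back: M4=287/212
back: M3=16/177−16/59·287/212=-44/159
back: M2=-1/3−5/16·-44/159=-157/636
back: M1=11/10−1/5·-157/636=731/636
M: M0=0, M1=731/636, M2=-157/636, M3=-44/159, M4=287/212, M5=0
seg 0: a=1, c=M0/2=0, d=(M1−M0)/(6·3)=731/11448, b=Δ0−h0·(2M0+M1)/6=-809/424
seg 1: a=-3, c=M1/2=731/1272, d=(M2−M1)/(6·2)=-37/318, b=Δ1−h1·(2M1+M2)/6=-39/212
seg 2: a=-2, c=M2/2=-157/1272, d=(M3−M2)/(6·3)=-19/11448, b=Δ2−h2·(2M2+M3)/6=457/636
seg 3: a=-1, c=M3/2=-22/159, d=(M4−M3)/(6·3)=1037/11448, b=Δ3−h3·(2M3+M4)/6=-85/1272
seg 4: a=0, c=M4/2=287/424, d=(M5−M4)/(6·1)=-287/1272, b=Δ4−h4·(2M4+M5)/6=985/636
t_q=23/2 → seg 4, τ=1/2; S=0+985/636·τ+287/424·τ²+-287/1272·τ³=3105/3392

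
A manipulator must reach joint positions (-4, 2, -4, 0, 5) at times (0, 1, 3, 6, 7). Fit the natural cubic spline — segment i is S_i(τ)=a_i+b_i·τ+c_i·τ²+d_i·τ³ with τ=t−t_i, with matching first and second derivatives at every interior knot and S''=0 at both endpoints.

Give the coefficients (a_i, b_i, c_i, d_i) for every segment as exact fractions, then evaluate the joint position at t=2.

Δ: Δ0=6, Δ1=-3, Δ2=4/3, Δ3=5
row 1: diag=6, rhs=-54; c'=1/3, d'=-9
row 2: denom=10−2·1/3=28/3; d'=(26−2·-9)/(28/3)=33/7
row 3: denom=8−3·9/28=197/28; d'=(22−3·33/7)/(197/28)=220/197
back: M3=220/197
back: M2=33/7−9/28·220/197=858/197
back: M1=-9−1/3·858/197=-2059/197
M: M0=0, M1=-2059/197, M2=858/197, M3=220/197, M4=0
seg 0: a=-4, c=M0/2=0, d=(M1−M0)/(6·1)=-2059/1182, b=Δ0−h0·(2M0+M1)/6=9151/1182
seg 1: a=2, c=M1/2=-2059/394, d=(M2−M1)/(6·2)=2917/2364, b=Δ1−h1·(2M1+M2)/6=1487/591
seg 2: a=-4, c=M2/2=429/197, d=(M3−M2)/(6·3)=-319/1773, b=Δ2−h2·(2M2+M3)/6=-2116/591
seg 3: a=0, c=M3/2=110/197, d=(M4−M3)/(6·1)=-110/591, b=Δ3−h3·(2M3+M4)/6=2735/591
t_q=2 → seg 1, τ=1; S=2+1487/591·τ+-2059/394·τ²+2917/2364·τ³=413/788

  seg 0: a=-4 b=9151/1182 c=0 d=-2059/1182
  seg 1: a=2 b=1487/591 c=-2059/394 d=2917/2364
  seg 2: a=-4 b=-2116/591 c=429/197 d=-319/1773
  seg 3: a=0 b=2735/591 c=110/197 d=-110/591
S(2) = 413/788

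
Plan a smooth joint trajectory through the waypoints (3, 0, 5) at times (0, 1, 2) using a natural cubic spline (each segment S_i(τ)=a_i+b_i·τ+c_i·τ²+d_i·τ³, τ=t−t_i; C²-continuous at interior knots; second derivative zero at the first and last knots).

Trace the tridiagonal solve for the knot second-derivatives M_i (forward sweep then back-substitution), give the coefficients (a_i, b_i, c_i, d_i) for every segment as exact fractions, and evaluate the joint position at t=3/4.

  seg 0: a=3 b=-5 c=0 d=2
  seg 1: a=0 b=1 c=6 d=-2
S(3/4) = 3/32

Δ: Δ0=-3, Δ1=5
row 1: diag=4, rhs=48; c'=1/4, d'=12
back: M1=12
M: M0=0, M1=12, M2=0
seg 0: a=3, c=M0/2=0, d=(M1−M0)/(6·1)=2, b=Δ0−h0·(2M0+M1)/6=-5
seg 1: a=0, c=M1/2=6, d=(M2−M1)/(6·1)=-2, b=Δ1−h1·(2M1+M2)/6=1
t_q=3/4 → seg 0, τ=3/4; S=3+-5·τ+0·τ²+2·τ³=3/32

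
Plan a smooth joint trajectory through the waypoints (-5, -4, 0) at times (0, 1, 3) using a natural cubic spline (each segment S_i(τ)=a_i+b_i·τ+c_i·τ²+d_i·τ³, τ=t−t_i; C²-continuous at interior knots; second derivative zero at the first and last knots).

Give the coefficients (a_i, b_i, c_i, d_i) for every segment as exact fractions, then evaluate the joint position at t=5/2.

  seg 0: a=-5 b=5/6 c=0 d=1/6
  seg 1: a=-4 b=4/3 c=1/2 d=-1/12
S(5/2) = -37/32

Δ: Δ0=1, Δ1=2
row 1: diag=6, rhs=6; c'=1/3, d'=1
back: M1=1
M: M0=0, M1=1, M2=0
seg 0: a=-5, c=M0/2=0, d=(M1−M0)/(6·1)=1/6, b=Δ0−h0·(2M0+M1)/6=5/6
seg 1: a=-4, c=M1/2=1/2, d=(M2−M1)/(6·2)=-1/12, b=Δ1−h1·(2M1+M2)/6=4/3
t_q=5/2 → seg 1, τ=3/2; S=-4+4/3·τ+1/2·τ²+-1/12·τ³=-37/32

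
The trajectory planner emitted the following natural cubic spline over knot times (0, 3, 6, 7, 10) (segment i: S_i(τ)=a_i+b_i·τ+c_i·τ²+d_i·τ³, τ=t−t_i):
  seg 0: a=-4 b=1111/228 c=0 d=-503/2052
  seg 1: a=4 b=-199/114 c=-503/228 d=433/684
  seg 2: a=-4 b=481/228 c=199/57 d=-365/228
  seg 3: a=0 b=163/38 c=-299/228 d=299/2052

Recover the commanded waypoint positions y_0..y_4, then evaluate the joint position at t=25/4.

y_0=-4 y_1=4 y_2=-4 y_3=0 y_4=5
S(25/4) = -15951/4864

y_0 = S_0(0) = a_0 = -4
y_1 = S_1(0) = a_1 = 4
y_2 = S_2(0) = a_2 = -4
y_3 = S_3(0) = a_3 = 0
y_4 = S_3(3) = 5
t_q=25/4 is in segment 2 (τ=1/4); S_2(τ)=-15951/4864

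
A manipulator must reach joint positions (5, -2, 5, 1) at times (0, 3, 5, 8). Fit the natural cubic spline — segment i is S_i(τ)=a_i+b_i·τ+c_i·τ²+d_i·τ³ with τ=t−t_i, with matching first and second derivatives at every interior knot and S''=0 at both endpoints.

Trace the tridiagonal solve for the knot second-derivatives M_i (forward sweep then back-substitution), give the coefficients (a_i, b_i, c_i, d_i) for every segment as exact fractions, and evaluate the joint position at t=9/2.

  seg 0: a=5 b=-107/24 c=0 d=17/72
  seg 1: a=-2 b=23/12 c=17/8 d=-2/3
  seg 2: a=5 b=29/12 c=-15/8 d=5/24
S(9/2) = 109/32

Δ: Δ0=-7/3, Δ1=7/2, Δ2=-4/3
row 1: diag=10, rhs=35; c'=1/5, d'=7/2
row 2: denom=10−2·1/5=48/5; d'=(-29−2·7/2)/(48/5)=-15/4
back: M2=-15/4
back: M1=7/2−1/5·-15/4=17/4
M: M0=0, M1=17/4, M2=-15/4, M3=0
seg 0: a=5, c=M0/2=0, d=(M1−M0)/(6·3)=17/72, b=Δ0−h0·(2M0+M1)/6=-107/24
seg 1: a=-2, c=M1/2=17/8, d=(M2−M1)/(6·2)=-2/3, b=Δ1−h1·(2M1+M2)/6=23/12
seg 2: a=5, c=M2/2=-15/8, d=(M3−M2)/(6·3)=5/24, b=Δ2−h2·(2M2+M3)/6=29/12
t_q=9/2 → seg 1, τ=3/2; S=-2+23/12·τ+17/8·τ²+-2/3·τ³=109/32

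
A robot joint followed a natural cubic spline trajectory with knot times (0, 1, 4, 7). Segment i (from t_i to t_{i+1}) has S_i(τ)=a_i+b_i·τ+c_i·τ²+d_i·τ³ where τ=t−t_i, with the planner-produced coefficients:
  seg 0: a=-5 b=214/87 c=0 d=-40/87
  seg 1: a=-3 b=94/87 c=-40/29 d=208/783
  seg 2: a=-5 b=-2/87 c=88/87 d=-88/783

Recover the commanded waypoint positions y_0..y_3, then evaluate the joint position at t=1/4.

y_0 = S_0(0) = a_0 = -5
y_1 = S_1(0) = a_1 = -3
y_2 = S_2(0) = a_2 = -5
y_3 = S_2(3) = 1
t_q=1/4 is in segment 0 (τ=1/4); S_0(τ)=-1019/232

y_0=-5 y_1=-3 y_2=-5 y_3=1
S(1/4) = -1019/232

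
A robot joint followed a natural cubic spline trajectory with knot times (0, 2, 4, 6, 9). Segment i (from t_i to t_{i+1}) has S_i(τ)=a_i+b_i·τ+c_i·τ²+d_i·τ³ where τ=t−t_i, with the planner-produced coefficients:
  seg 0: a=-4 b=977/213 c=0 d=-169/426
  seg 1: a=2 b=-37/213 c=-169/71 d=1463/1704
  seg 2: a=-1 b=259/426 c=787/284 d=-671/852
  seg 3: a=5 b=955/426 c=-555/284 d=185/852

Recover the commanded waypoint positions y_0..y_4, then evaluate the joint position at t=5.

y_0 = S_0(0) = a_0 = -4
y_1 = S_1(0) = a_1 = 2
y_2 = S_2(0) = a_2 = -1
y_3 = S_3(0) = a_3 = 5
y_4 = S_3(3) = 0
t_q=5 is in segment 2 (τ=1); S_2(τ)=113/71

y_0=-4 y_1=2 y_2=-1 y_3=5 y_4=0
S(5) = 113/71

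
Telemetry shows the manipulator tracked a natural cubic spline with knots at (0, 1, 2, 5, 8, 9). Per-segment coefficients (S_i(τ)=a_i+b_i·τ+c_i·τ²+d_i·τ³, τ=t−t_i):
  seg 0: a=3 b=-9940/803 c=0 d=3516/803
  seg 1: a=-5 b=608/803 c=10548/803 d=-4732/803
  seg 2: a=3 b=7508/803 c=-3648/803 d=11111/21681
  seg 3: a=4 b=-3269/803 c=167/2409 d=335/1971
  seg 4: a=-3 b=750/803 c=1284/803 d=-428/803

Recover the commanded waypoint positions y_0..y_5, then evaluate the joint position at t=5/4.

y_0 = S_0(0) = a_0 = 3
y_1 = S_1(0) = a_1 = -5
y_2 = S_2(0) = a_2 = 3
y_3 = S_3(0) = a_3 = 4
y_4 = S_4(0) = a_4 = -3
y_5 = S_4(1) = -1
t_q=5/4 is in segment 1 (τ=1/4); S_1(τ)=-52443/12848

y_0=3 y_1=-5 y_2=3 y_3=4 y_4=-3 y_5=-1
S(5/4) = -52443/12848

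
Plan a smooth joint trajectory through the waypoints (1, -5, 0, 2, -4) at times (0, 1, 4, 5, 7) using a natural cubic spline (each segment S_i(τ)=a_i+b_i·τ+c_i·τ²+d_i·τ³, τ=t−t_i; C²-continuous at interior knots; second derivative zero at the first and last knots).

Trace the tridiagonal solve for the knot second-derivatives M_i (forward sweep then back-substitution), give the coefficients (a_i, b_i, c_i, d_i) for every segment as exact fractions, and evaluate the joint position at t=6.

Δ: Δ0=-6, Δ1=5/3, Δ2=2, Δ3=-3
row 1: diag=8, rhs=46; c'=3/8, d'=23/4
row 2: denom=8−3·3/8=55/8; d'=(2−3·23/4)/(55/8)=-122/55
row 3: denom=6−1·8/55=322/55; d'=(-30−1·-122/55)/(322/55)=-764/161
back: M3=-764/161
back: M2=-122/55−8/55·-764/161=-246/161
back: M1=23/4−3/8·-246/161=1018/161
M: M0=0, M1=1018/161, M2=-246/161, M3=-764/161, M4=0
seg 0: a=1, c=M0/2=0, d=(M1−M0)/(6·1)=509/483, b=Δ0−h0·(2M0+M1)/6=-3407/483
seg 1: a=-5, c=M1/2=509/161, d=(M2−M1)/(6·3)=-632/1449, b=Δ1−h1·(2M1+M2)/6=-1880/483
seg 2: a=0, c=M2/2=-123/161, d=(M3−M2)/(6·1)=-37/69, b=Δ2−h2·(2M2+M3)/6=1594/483
seg 3: a=2, c=M3/2=-382/161, d=(M4−M3)/(6·2)=191/483, b=Δ3−h3·(2M3+M4)/6=79/483
t_q=6 → seg 3, τ=1; S=2+79/483·τ+-382/161·τ²+191/483·τ³=30/161

  seg 0: a=1 b=-3407/483 c=0 d=509/483
  seg 1: a=-5 b=-1880/483 c=509/161 d=-632/1449
  seg 2: a=0 b=1594/483 c=-123/161 d=-37/69
  seg 3: a=2 b=79/483 c=-382/161 d=191/483
S(6) = 30/161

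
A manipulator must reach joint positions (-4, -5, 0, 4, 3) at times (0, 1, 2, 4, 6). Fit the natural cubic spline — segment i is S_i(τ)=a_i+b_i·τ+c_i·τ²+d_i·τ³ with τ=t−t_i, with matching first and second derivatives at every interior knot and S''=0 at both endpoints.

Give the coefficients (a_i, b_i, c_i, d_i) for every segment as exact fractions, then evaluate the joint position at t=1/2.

  seg 0: a=-4 b=-451/168 c=0 d=283/168
  seg 1: a=-5 b=199/84 c=283/56 d=-407/168
  seg 2: a=0 b=125/24 c=-31/14 d=205/672
  seg 3: a=4 b=1/84 c=-43/112 d=43/672
S(1/2) = -2299/448

Δ: Δ0=-1, Δ1=5, Δ2=2, Δ3=-1/2
row 1: diag=4, rhs=36; c'=1/4, d'=9
row 2: denom=6−1·1/4=23/4; d'=(-18−1·9)/(23/4)=-108/23
row 3: denom=8−2·8/23=168/23; d'=(-15−2·-108/23)/(168/23)=-43/56
back: M3=-43/56
back: M2=-108/23−8/23·-43/56=-31/7
back: M1=9−1/4·-31/7=283/28
M: M0=0, M1=283/28, M2=-31/7, M3=-43/56, M4=0
seg 0: a=-4, c=M0/2=0, d=(M1−M0)/(6·1)=283/168, b=Δ0−h0·(2M0+M1)/6=-451/168
seg 1: a=-5, c=M1/2=283/56, d=(M2−M1)/(6·1)=-407/168, b=Δ1−h1·(2M1+M2)/6=199/84
seg 2: a=0, c=M2/2=-31/14, d=(M3−M2)/(6·2)=205/672, b=Δ2−h2·(2M2+M3)/6=125/24
seg 3: a=4, c=M3/2=-43/112, d=(M4−M3)/(6·2)=43/672, b=Δ3−h3·(2M3+M4)/6=1/84
t_q=1/2 → seg 0, τ=1/2; S=-4+-451/168·τ+0·τ²+283/168·τ³=-2299/448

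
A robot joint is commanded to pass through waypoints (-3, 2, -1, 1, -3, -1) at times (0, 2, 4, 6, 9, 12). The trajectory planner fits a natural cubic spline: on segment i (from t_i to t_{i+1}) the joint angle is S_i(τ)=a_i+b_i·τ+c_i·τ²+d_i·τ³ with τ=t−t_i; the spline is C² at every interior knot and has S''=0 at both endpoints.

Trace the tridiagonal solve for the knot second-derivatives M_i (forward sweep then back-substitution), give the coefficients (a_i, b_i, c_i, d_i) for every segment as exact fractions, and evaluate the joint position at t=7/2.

  seg 0: a=-3 b=5948/1569 c=0 d=-4051/12552
  seg 1: a=2 b=-257/3138 c=-4051/2092 d=7703/12552
  seg 2: a=-1 b=-727/1569 c=913/523 d=-1591/3138
  seg 3: a=1 b=683/1569 c=-678/523 d=1109/4707
  seg 4: a=-3 b=-1540/1569 c=431/523 d=-431/4707
S(7/2) = -13677/33472

Δ: Δ0=5/2, Δ1=-3/2, Δ2=1, Δ3=-4/3, Δ4=2/3
row 1: diag=8, rhs=-24; c'=1/4, d'=-3
row 2: denom=8−2·1/4=15/2; d'=(15−2·-3)/(15/2)=14/5
row 3: denom=10−2·4/15=142/15; d'=(-14−2·14/5)/(142/15)=-147/71
row 4: denom=12−3·45/142=1569/142; d'=(12−3·-147/71)/(1569/142)=862/523
back: M4=862/523
back: M3=-147/71−45/142·862/523=-1356/523
back: M2=14/5−4/15·-1356/523=1826/523
back: M1=-3−1/4·1826/523=-4051/1046
M: M0=0, M1=-4051/1046, M2=1826/523, M3=-1356/523, M4=862/523, M5=0
seg 0: a=-3, c=M0/2=0, d=(M1−M0)/(6·2)=-4051/12552, b=Δ0−h0·(2M0+M1)/6=5948/1569
seg 1: a=2, c=M1/2=-4051/2092, d=(M2−M1)/(6·2)=7703/12552, b=Δ1−h1·(2M1+M2)/6=-257/3138
seg 2: a=-1, c=M2/2=913/523, d=(M3−M2)/(6·2)=-1591/3138, b=Δ2−h2·(2M2+M3)/6=-727/1569
seg 3: a=1, c=M3/2=-678/523, d=(M4−M3)/(6·3)=1109/4707, b=Δ3−h3·(2M3+M4)/6=683/1569
seg 4: a=-3, c=M4/2=431/523, d=(M5−M4)/(6·3)=-431/4707, b=Δ4−h4·(2M4+M5)/6=-1540/1569
t_q=7/2 → seg 1, τ=3/2; S=2+-257/3138·τ+-4051/2092·τ²+7703/12552·τ³=-13677/33472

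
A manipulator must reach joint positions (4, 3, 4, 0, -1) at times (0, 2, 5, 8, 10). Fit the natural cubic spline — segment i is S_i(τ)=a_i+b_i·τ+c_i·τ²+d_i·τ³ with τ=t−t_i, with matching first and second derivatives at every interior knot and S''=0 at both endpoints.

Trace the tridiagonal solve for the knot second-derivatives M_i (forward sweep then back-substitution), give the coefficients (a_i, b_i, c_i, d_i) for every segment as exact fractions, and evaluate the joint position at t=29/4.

Δ: Δ0=-1/2, Δ1=1/3, Δ2=-4/3, Δ3=-1/2
row 1: diag=10, rhs=5; c'=3/10, d'=1/2
row 2: denom=12−3·3/10=111/10; d'=(-10−3·1/2)/(111/10)=-115/111
row 3: denom=10−3·10/37=340/37; d'=(5−3·-115/111)/(340/37)=15/17
back: M3=15/17
back: M2=-115/111−10/37·15/17=-65/51
back: M1=1/2−3/10·-65/51=15/17
M: M0=0, M1=15/17, M2=-65/51, M3=15/17, M4=0
seg 0: a=4, c=M0/2=0, d=(M1−M0)/(6·2)=5/68, b=Δ0−h0·(2M0+M1)/6=-27/34
seg 1: a=3, c=M1/2=15/34, d=(M2−M1)/(6·3)=-55/459, b=Δ1−h1·(2M1+M2)/6=3/34
seg 2: a=4, c=M2/2=-65/102, d=(M3−M2)/(6·3)=55/459, b=Δ2−h2·(2M2+M3)/6=-1/2
seg 3: a=0, c=M3/2=15/34, d=(M4−M3)/(6·2)=-5/68, b=Δ3−h3·(2M3+M4)/6=-37/34
t_q=29/4 → seg 2, τ=9/4; S=4+-1/2·τ+-65/102·τ²+55/459·τ³=1103/1088

  seg 0: a=4 b=-27/34 c=0 d=5/68
  seg 1: a=3 b=3/34 c=15/34 d=-55/459
  seg 2: a=4 b=-1/2 c=-65/102 d=55/459
  seg 3: a=0 b=-37/34 c=15/34 d=-5/68
S(29/4) = 1103/1088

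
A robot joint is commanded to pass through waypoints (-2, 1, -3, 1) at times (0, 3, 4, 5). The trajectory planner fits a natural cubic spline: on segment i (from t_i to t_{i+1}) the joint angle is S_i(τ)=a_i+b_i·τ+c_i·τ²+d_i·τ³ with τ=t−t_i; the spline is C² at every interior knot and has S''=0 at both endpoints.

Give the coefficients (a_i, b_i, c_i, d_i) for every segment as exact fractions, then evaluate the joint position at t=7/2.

Δ: Δ0=1, Δ1=-4, Δ2=4
row 1: diag=8, rhs=-30; c'=1/8, d'=-15/4
row 2: denom=4−1·1/8=31/8; d'=(48−1·-15/4)/(31/8)=414/31
back: M2=414/31
back: M1=-15/4−1/8·414/31=-168/31
M: M0=0, M1=-168/31, M2=414/31, M3=0
seg 0: a=-2, c=M0/2=0, d=(M1−M0)/(6·3)=-28/93, b=Δ0−h0·(2M0+M1)/6=115/31
seg 1: a=1, c=M1/2=-84/31, d=(M2−M1)/(6·1)=97/31, b=Δ1−h1·(2M1+M2)/6=-137/31
seg 2: a=-3, c=M2/2=207/31, d=(M3−M2)/(6·1)=-69/31, b=Δ2−h2·(2M2+M3)/6=-14/31
t_q=7/2 → seg 1, τ=1/2; S=1+-137/31·τ+-84/31·τ²+97/31·τ³=-371/248

  seg 0: a=-2 b=115/31 c=0 d=-28/93
  seg 1: a=1 b=-137/31 c=-84/31 d=97/31
  seg 2: a=-3 b=-14/31 c=207/31 d=-69/31
S(7/2) = -371/248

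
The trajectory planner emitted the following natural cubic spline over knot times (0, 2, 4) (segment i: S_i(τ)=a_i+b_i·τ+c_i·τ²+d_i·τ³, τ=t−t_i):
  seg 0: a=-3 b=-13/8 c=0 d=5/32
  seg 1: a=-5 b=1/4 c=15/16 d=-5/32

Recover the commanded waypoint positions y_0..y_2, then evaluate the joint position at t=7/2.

y_0=-3 y_1=-5 y_2=-2
S(7/2) = -779/256

y_0 = S_0(0) = a_0 = -3
y_1 = S_1(0) = a_1 = -5
y_2 = S_1(2) = -2
t_q=7/2 is in segment 1 (τ=3/2); S_1(τ)=-779/256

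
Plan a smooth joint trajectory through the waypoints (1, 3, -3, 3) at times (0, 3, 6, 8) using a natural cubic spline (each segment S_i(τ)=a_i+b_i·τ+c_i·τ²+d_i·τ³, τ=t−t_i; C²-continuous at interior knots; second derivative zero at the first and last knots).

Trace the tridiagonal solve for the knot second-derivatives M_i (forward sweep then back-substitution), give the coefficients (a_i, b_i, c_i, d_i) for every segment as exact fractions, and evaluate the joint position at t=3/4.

Δ: Δ0=2/3, Δ1=-2, Δ2=3
row 1: diag=12, rhs=-16; c'=1/4, d'=-4/3
row 2: denom=10−3·1/4=37/4; d'=(30−3·-4/3)/(37/4)=136/37
back: M2=136/37
back: M1=-4/3−1/4·136/37=-250/111
M: M0=0, M1=-250/111, M2=136/37, M3=0
seg 0: a=1, c=M0/2=0, d=(M1−M0)/(6·3)=-125/999, b=Δ0−h0·(2M0+M1)/6=199/111
seg 1: a=3, c=M1/2=-125/111, d=(M2−M1)/(6·3)=329/999, b=Δ1−h1·(2M1+M2)/6=-176/111
seg 2: a=-3, c=M2/2=68/37, d=(M3−M2)/(6·2)=-34/111, b=Δ2−h2·(2M2+M3)/6=61/111
t_q=3/4 → seg 0, τ=3/4; S=1+199/111·τ+0·τ²+-125/999·τ³=5427/2368

  seg 0: a=1 b=199/111 c=0 d=-125/999
  seg 1: a=3 b=-176/111 c=-125/111 d=329/999
  seg 2: a=-3 b=61/111 c=68/37 d=-34/111
S(3/4) = 5427/2368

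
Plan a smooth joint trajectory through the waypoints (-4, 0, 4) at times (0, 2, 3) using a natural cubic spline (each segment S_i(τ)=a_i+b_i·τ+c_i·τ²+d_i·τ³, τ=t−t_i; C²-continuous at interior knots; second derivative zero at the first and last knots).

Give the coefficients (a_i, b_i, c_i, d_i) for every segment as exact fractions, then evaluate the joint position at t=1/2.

Δ: Δ0=2, Δ1=4
row 1: diag=6, rhs=12; c'=1/6, d'=2
back: M1=2
M: M0=0, M1=2, M2=0
seg 0: a=-4, c=M0/2=0, d=(M1−M0)/(6·2)=1/6, b=Δ0−h0·(2M0+M1)/6=4/3
seg 1: a=0, c=M1/2=1, d=(M2−M1)/(6·1)=-1/3, b=Δ1−h1·(2M1+M2)/6=10/3
t_q=1/2 → seg 0, τ=1/2; S=-4+4/3·τ+0·τ²+1/6·τ³=-53/16

  seg 0: a=-4 b=4/3 c=0 d=1/6
  seg 1: a=0 b=10/3 c=1 d=-1/3
S(1/2) = -53/16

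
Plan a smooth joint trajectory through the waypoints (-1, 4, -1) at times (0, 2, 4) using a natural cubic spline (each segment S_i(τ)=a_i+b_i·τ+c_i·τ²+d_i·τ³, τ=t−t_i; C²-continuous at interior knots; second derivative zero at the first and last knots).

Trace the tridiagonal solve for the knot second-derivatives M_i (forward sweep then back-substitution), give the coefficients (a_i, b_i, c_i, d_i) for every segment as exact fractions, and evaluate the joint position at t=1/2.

  seg 0: a=-1 b=15/4 c=0 d=-5/16
  seg 1: a=4 b=0 c=-15/8 d=5/16
S(1/2) = 107/128

Δ: Δ0=5/2, Δ1=-5/2
row 1: diag=8, rhs=-30; c'=1/4, d'=-15/4
back: M1=-15/4
M: M0=0, M1=-15/4, M2=0
seg 0: a=-1, c=M0/2=0, d=(M1−M0)/(6·2)=-5/16, b=Δ0−h0·(2M0+M1)/6=15/4
seg 1: a=4, c=M1/2=-15/8, d=(M2−M1)/(6·2)=5/16, b=Δ1−h1·(2M1+M2)/6=0
t_q=1/2 → seg 0, τ=1/2; S=-1+15/4·τ+0·τ²+-5/16·τ³=107/128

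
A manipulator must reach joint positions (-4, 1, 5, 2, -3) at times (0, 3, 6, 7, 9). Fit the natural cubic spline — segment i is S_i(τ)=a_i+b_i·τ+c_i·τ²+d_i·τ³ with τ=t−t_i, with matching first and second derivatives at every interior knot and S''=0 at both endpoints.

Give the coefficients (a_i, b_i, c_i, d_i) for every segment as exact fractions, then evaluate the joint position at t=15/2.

  seg 0: a=-4 b=439/340 c=0 d=383/9180
  seg 1: a=1 b=411/170 c=383/1020 d=-451/1836
  seg 2: a=5 b=-667/340 c=-156/85 d=271/340
  seg 3: a=2 b=-551/170 c=189/340 d=-63/680
S(15/2) = 2757/5440

Δ: Δ0=5/3, Δ1=4/3, Δ2=-3, Δ3=-5/2
row 1: diag=12, rhs=-2; c'=1/4, d'=-1/6
row 2: denom=8−3·1/4=29/4; d'=(-26−3·-1/6)/(29/4)=-102/29
row 3: denom=6−1·4/29=170/29; d'=(3−1·-102/29)/(170/29)=189/170
back: M3=189/170
back: M2=-102/29−4/29·189/170=-312/85
back: M1=-1/6−1/4·-312/85=383/510
M: M0=0, M1=383/510, M2=-312/85, M3=189/170, M4=0
seg 0: a=-4, c=M0/2=0, d=(M1−M0)/(6·3)=383/9180, b=Δ0−h0·(2M0+M1)/6=439/340
seg 1: a=1, c=M1/2=383/1020, d=(M2−M1)/(6·3)=-451/1836, b=Δ1−h1·(2M1+M2)/6=411/170
seg 2: a=5, c=M2/2=-156/85, d=(M3−M2)/(6·1)=271/340, b=Δ2−h2·(2M2+M3)/6=-667/340
seg 3: a=2, c=M3/2=189/340, d=(M4−M3)/(6·2)=-63/680, b=Δ3−h3·(2M3+M4)/6=-551/170
t_q=15/2 → seg 3, τ=1/2; S=2+-551/170·τ+189/340·τ²+-63/680·τ³=2757/5440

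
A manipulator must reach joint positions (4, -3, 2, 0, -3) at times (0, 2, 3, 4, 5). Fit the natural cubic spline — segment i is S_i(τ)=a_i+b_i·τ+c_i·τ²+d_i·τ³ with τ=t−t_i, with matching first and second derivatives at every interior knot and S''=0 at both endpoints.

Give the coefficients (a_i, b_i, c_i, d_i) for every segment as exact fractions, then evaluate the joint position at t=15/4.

Δ: Δ0=-7/2, Δ1=5, Δ2=-2, Δ3=-3
row 1: diag=6, rhs=51; c'=1/6, d'=17/2
row 2: denom=4−1·1/6=23/6; d'=(-42−1·17/2)/(23/6)=-303/23
row 3: denom=4−1·6/23=86/23; d'=(-6−1·-303/23)/(86/23)=165/86
back: M3=165/86
back: M2=-303/23−6/23·165/86=-588/43
back: M1=17/2−1/6·-588/43=927/86
M: M0=0, M1=927/86, M2=-588/43, M3=165/86, M4=0
seg 0: a=4, c=M0/2=0, d=(M1−M0)/(6·2)=309/344, b=Δ0−h0·(2M0+M1)/6=-305/43
seg 1: a=-3, c=M1/2=927/172, d=(M2−M1)/(6·1)=-701/172, b=Δ1−h1·(2M1+M2)/6=317/86
seg 2: a=2, c=M2/2=-294/43, d=(M3−M2)/(6·1)=447/172, b=Δ2−h2·(2M2+M3)/6=385/172
seg 3: a=0, c=M3/2=165/172, d=(M4−M3)/(6·1)=-55/172, b=Δ3−h3·(2M3+M4)/6=-313/86
t_q=15/4 → seg 2, τ=3/4; S=2+385/172·τ+-294/43·τ²+447/172·τ³=10229/11008

  seg 0: a=4 b=-305/43 c=0 d=309/344
  seg 1: a=-3 b=317/86 c=927/172 d=-701/172
  seg 2: a=2 b=385/172 c=-294/43 d=447/172
  seg 3: a=0 b=-313/86 c=165/172 d=-55/172
S(15/4) = 10229/11008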